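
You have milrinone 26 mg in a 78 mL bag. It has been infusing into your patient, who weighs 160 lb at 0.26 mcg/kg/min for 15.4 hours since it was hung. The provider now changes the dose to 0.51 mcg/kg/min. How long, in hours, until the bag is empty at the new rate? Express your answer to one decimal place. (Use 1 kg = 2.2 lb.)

Initial rate:
Weight = 160 lb ÷ 2.2 lb/kg = 72.72727 kg
Dose = 0.26 mcg/kg/min × 72.72727 kg = 18.90909 mcg/min
18.90909 mcg/min × 60 min/hr = 1134.545 mcg/hr
Concentration = 26 mg ÷ 78 mL = 0.3333333 mg/mL = 333.3333 mcg/mL
Rate = 1134.545 mcg/hr ÷ 333.3333 mcg/mL = 3.403636 mL/hr
Volume infused so far = 3.403636 mL/hr × 15.4 hr = 52.416 mL
Volume remaining = 78 − 52.416 = 25.584 mL
New rate:
Dose = 0.51 mcg/kg/min × 72.72727 kg = 37.09091 mcg/min
37.09091 mcg/min × 60 min/hr = 2225.455 mcg/hr
Rate = 2225.455 mcg/hr ÷ 333.3333 mcg/mL = 6.676364 mL/hr
Time remaining = 25.584 mL ÷ 6.676364 mL/hr = 3.832026 hr

3.8 hours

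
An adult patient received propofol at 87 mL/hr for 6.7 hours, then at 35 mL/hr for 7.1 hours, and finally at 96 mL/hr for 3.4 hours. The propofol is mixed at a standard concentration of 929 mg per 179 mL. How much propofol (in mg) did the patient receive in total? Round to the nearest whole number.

6009 mg

Concentration = 929 mg ÷ 179 mL = 5.189944 mg/mL
Stage 1: 87 mL/hr × 6.7 hr = 582.9 mL → 582.9 mL × 5.189944 mg/mL = 3025.218 mg
Stage 2: 35 mL/hr × 7.1 hr = 248.5 mL → 248.5 mL × 5.189944 mg/mL = 1289.701 mg
Stage 3: 96 mL/hr × 3.4 hr = 326.4 mL → 326.4 mL × 5.189944 mg/mL = 1693.998 mg
Total = 3025.218 + 1289.701 + 1693.998 = 6008.917 mg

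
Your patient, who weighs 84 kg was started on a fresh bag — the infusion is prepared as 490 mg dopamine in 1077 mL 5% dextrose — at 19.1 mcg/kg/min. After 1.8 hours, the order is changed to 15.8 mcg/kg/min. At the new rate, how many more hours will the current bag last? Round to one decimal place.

4.0 hours

Initial rate:
Dose = 19.1 mcg/kg/min × 84 kg = 1604.4 mcg/min
1604.4 mcg/min × 60 min/hr = 96264 mcg/hr
Concentration = 490 mg ÷ 1077 mL = 0.4549675 mg/mL = 454.9675 mcg/mL
Rate = 96264 mcg/hr ÷ 454.9675 mcg/mL = 211.5843 mL/hr
Volume infused so far = 211.5843 mL/hr × 1.8 hr = 380.8518 mL
Volume remaining = 1077 − 380.8518 = 696.1482 mL
New rate:
Dose = 15.8 mcg/kg/min × 84 kg = 1327.2 mcg/min
1327.2 mcg/min × 60 min/hr = 79632 mcg/hr
Rate = 79632 mcg/hr ÷ 454.9675 mcg/mL = 175.0279 mL/hr
Time remaining = 696.1482 mL ÷ 175.0279 mL/hr = 3.977356 hr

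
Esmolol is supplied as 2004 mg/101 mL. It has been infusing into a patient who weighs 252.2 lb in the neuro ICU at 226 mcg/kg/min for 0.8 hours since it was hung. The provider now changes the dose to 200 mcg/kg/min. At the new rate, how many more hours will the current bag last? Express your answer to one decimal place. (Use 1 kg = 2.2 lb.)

Initial rate:
Weight = 252.2 lb ÷ 2.2 lb/kg = 114.6364 kg
Dose = 226 mcg/kg/min × 114.6364 kg = 25907.82 mcg/min
25907.82 mcg/min × 60 min/hr = 1554469 mcg/hr
Concentration = 2004 mg ÷ 101 mL = 19.84158 mg/mL = 19841.58 mcg/mL
Rate = 1554469 mcg/hr ÷ 19841.58 mcg/mL = 78.344 mL/hr
Volume infused so far = 78.344 mL/hr × 0.8 hr = 62.6752 mL
Volume remaining = 101 − 62.6752 = 38.3248 mL
New rate:
Dose = 200 mcg/kg/min × 114.6364 kg = 22927.27 mcg/min
22927.27 mcg/min × 60 min/hr = 1375636 mcg/hr
Rate = 1375636 mcg/hr ÷ 19841.58 mcg/mL = 69.33097 mL/hr
Time remaining = 38.3248 mL ÷ 69.33097 mL/hr = 0.5527803 hr

0.6 hours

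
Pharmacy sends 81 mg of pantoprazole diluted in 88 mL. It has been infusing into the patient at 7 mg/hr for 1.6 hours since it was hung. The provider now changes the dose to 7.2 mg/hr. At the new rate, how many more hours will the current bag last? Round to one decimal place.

9.7 hours

Initial rate:
Concentration = 81 mg ÷ 88 mL = 0.9204545 mg/mL
Rate = 7 mg/hr ÷ 0.9204545 mg/mL = 7.604938 mL/hr
Volume infused so far = 7.604938 mL/hr × 1.6 hr = 12.1679 mL
Volume remaining = 88 − 12.1679 = 75.8321 mL
New rate:
Rate = 7.2 mg/hr ÷ 0.9204545 mg/mL = 7.822222 mL/hr
Time remaining = 75.8321 mL ÷ 7.822222 mL/hr = 9.694444 hr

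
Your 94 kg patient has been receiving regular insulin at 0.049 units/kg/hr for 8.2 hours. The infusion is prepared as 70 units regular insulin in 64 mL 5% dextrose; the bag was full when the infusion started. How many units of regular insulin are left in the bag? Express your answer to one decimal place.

32.2 units

Dose = 0.049 units/kg/hr × 94 kg = 4.606 units/hr
Concentration = 70 units ÷ 64 mL = 1.09375 units/mL
Rate = 4.606 units/hr ÷ 1.09375 units/mL = 4.2112 mL/hr
Volume infused = 4.2112 mL/hr × 8.2 hr = 34.53184 mL
Volume remaining = 64 − 34.53184 = 29.46816 mL
Drug remaining = 29.46816 mL × 1.09375 units/mL = 32.2308 units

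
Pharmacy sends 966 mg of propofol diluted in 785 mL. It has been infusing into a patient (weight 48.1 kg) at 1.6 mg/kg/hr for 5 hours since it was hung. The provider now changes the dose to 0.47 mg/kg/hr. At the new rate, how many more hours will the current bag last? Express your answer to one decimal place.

Initial rate:
Dose = 1.6 mg/kg/hr × 48.1 kg = 76.96 mg/hr
Concentration = 966 mg ÷ 785 mL = 1.230573 mg/mL
Rate = 76.96 mg/hr ÷ 1.230573 mg/mL = 62.53996 mL/hr
Volume infused so far = 62.53996 mL/hr × 5 hr = 312.6998 mL
Volume remaining = 785 − 312.6998 = 472.3002 mL
New rate:
Dose = 0.47 mg/kg/hr × 48.1 kg = 22.607 mg/hr
Rate = 22.607 mg/hr ÷ 1.230573 mg/mL = 18.37111 mL/hr
Time remaining = 472.3002 mL ÷ 18.37111 mL/hr = 25.70885 hr

25.7 hours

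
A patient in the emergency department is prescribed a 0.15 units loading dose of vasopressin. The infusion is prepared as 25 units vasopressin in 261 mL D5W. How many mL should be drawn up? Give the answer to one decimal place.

Concentration = 25 units ÷ 261 mL = 0.09578544 units/mL
Volume = 0.15 units ÷ 0.09578544 units/mL = 1.566 mL

1.6 mL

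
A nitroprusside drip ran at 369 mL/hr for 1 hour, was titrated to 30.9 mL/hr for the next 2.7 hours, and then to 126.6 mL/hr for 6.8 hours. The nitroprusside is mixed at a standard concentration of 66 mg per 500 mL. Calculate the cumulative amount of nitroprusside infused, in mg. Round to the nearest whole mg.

173 mg

Concentration = 66 mg ÷ 500 mL = 0.132 mg/mL
Stage 1: 369 mL/hr × 1 hr = 369 mL → 369 mL × 0.132 mg/mL = 48.708 mg
Stage 2: 30.9 mL/hr × 2.7 hr = 83.43 mL → 83.43 mL × 0.132 mg/mL = 11.01276 mg
Stage 3: 126.6 mL/hr × 6.8 hr = 860.88 mL → 860.88 mL × 0.132 mg/mL = 113.6362 mg
Total = 48.708 + 11.01276 + 113.6362 = 173.3569 mg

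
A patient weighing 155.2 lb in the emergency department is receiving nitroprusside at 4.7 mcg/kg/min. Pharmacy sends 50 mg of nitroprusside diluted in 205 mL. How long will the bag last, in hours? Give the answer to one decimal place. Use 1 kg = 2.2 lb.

2.5 hours

Weight = 155.2 lb ÷ 2.2 lb/kg = 70.54545 kg
Dose = 4.7 mcg/kg/min × 70.54545 kg = 331.5636 mcg/min
331.5636 mcg/min × 60 min/hr = 19893.82 mcg/hr
Concentration = 50 mg ÷ 205 mL = 0.2439024 mg/mL = 243.9024 mcg/mL
Rate = 19893.82 mcg/hr ÷ 243.9024 mcg/mL = 81.56465 mL/hr
Duration = 205 mL ÷ 81.56465 mL/hr = 2.513344 hr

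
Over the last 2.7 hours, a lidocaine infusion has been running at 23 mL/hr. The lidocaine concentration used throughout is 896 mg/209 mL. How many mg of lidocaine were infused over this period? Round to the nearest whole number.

Concentration = 896 mg ÷ 209 mL = 4.287081 mg/mL
Drug rate = 23 mL/hr × 4.287081 mg/mL = 98.60287 mg/hr
Total = 98.60287 mg/hr × 2.7 hr = 266.2278 mg

266 mg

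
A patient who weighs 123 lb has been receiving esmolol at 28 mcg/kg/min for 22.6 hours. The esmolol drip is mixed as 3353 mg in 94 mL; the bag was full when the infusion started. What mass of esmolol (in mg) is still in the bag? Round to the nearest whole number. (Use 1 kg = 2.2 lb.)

1230 mg

Weight = 123 lb ÷ 2.2 lb/kg = 55.90909 kg
Dose = 28 mcg/kg/min × 55.90909 kg = 1565.455 mcg/min
1565.455 mcg/min × 60 min/hr = 93927.27 mcg/hr
Concentration = 3353 mg ÷ 94 mL = 35.67021 mg/mL = 35670.21 mcg/mL
Rate = 93927.27 mcg/hr ÷ 35670.21 mcg/mL = 2.633213 mL/hr
Volume infused = 2.633213 mL/hr × 22.6 hr = 59.51062 mL
Volume remaining = 94 − 59.51062 = 34.48938 mL
Drug remaining = 34.48938 mL × 35670.21 mcg/mL = 1230244 mcg = 1230.244 mg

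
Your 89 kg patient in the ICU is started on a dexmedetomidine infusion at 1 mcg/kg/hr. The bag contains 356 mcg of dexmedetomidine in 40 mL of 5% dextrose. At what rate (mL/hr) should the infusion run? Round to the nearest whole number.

10 mL/hr

Dose = 1 mcg/kg/hr × 89 kg = 89 mcg/hr
Concentration = 356 mcg ÷ 40 mL = 8.9 mcg/mL
Rate = 89 mcg/hr ÷ 8.9 mcg/mL = 10 mL/hr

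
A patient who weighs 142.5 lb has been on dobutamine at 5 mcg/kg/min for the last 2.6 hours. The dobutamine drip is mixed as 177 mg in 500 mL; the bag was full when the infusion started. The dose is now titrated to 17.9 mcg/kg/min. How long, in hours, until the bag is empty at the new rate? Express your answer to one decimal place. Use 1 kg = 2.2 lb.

Initial rate:
Weight = 142.5 lb ÷ 2.2 lb/kg = 64.77273 kg
Dose = 5 mcg/kg/min × 64.77273 kg = 323.8636 mcg/min
323.8636 mcg/min × 60 min/hr = 19431.82 mcg/hr
Concentration = 177 mg ÷ 500 mL = 0.354 mg/mL = 354 mcg/mL
Rate = 19431.82 mcg/hr ÷ 354 mcg/mL = 54.89214 mL/hr
Volume infused so far = 54.89214 mL/hr × 2.6 hr = 142.7196 mL
Volume remaining = 500 − 142.7196 = 357.2804 mL
New rate:
Dose = 17.9 mcg/kg/min × 64.77273 kg = 1159.432 mcg/min
1159.432 mcg/min × 60 min/hr = 69565.91 mcg/hr
Rate = 69565.91 mcg/hr ÷ 354 mcg/mL = 196.5139 mL/hr
Time remaining = 357.2804 mL ÷ 196.5139 mL/hr = 1.818093 hr

1.8 hours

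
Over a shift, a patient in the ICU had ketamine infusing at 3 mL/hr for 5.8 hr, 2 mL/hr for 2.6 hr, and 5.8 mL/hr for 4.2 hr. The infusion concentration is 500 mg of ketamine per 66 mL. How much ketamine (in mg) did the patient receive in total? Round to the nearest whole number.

Concentration = 500 mg ÷ 66 mL = 7.575758 mg/mL
Stage 1: 3 mL/hr × 5.8 hr = 17.4 mL → 17.4 mL × 7.575758 mg/mL = 131.8182 mg
Stage 2: 2 mL/hr × 2.6 hr = 5.2 mL → 5.2 mL × 7.575758 mg/mL = 39.39394 mg
Stage 3: 5.8 mL/hr × 4.2 hr = 24.36 mL → 24.36 mL × 7.575758 mg/mL = 184.5455 mg
Total = 131.8182 + 39.39394 + 184.5455 = 355.7576 mg

356 mg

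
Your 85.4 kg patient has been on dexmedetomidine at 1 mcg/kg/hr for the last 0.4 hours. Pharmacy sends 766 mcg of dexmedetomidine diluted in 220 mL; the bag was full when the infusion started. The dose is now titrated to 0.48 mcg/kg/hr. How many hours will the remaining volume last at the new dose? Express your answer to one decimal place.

Initial rate:
Dose = 1 mcg/kg/hr × 85.4 kg = 85.4 mcg/hr
Concentration = 766 mcg ÷ 220 mL = 3.481818 mcg/mL
Rate = 85.4 mcg/hr ÷ 3.481818 mcg/mL = 24.52742 mL/hr
Volume infused so far = 24.52742 mL/hr × 0.4 hr = 9.810966 mL
Volume remaining = 220 − 9.810966 = 210.189 mL
New rate:
Dose = 0.48 mcg/kg/hr × 85.4 kg = 40.992 mcg/hr
Rate = 40.992 mcg/hr ÷ 3.481818 mcg/mL = 11.77316 mL/hr
Time remaining = 210.189 mL ÷ 11.77316 mL/hr = 17.85324 hr

17.9 hours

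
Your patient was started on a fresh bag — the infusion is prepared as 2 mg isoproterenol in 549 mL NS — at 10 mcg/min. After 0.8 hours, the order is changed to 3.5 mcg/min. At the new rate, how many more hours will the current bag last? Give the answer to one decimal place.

Initial rate:
10 mcg/min × 60 min/hr = 600 mcg/hr
Concentration = 2 mg ÷ 549 mL = 0.003642987 mg/mL = 3.642987 mcg/mL
Rate = 600 mcg/hr ÷ 3.642987 mcg/mL = 164.7 mL/hr
Volume infused so far = 164.7 mL/hr × 0.8 hr = 131.76 mL
Volume remaining = 549 − 131.76 = 417.24 mL
New rate:
3.5 mcg/min × 60 min/hr = 210 mcg/hr
Rate = 210 mcg/hr ÷ 3.642987 mcg/mL = 57.645 mL/hr
Time remaining = 417.24 mL ÷ 57.645 mL/hr = 7.238095 hr

7.2 hours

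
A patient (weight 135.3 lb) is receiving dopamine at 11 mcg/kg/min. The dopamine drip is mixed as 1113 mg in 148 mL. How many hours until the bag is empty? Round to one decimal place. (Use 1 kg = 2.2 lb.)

Weight = 135.3 lb ÷ 2.2 lb/kg = 61.5 kg
Dose = 11 mcg/kg/min × 61.5 kg = 676.5 mcg/min
676.5 mcg/min × 60 min/hr = 40590 mcg/hr
Concentration = 1113 mg ÷ 148 mL = 7.52027 mg/mL = 7520.27 mcg/mL
Rate = 40590 mcg/hr ÷ 7520.27 mcg/mL = 5.397412 mL/hr
Duration = 148 mL ÷ 5.397412 mL/hr = 27.42055 hr

27.4 hours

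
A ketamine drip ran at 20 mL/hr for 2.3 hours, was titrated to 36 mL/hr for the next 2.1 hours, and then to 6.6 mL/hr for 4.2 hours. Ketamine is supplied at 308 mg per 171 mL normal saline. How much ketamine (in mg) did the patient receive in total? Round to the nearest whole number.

Concentration = 308 mg ÷ 171 mL = 1.80117 mg/mL
Stage 1: 20 mL/hr × 2.3 hr = 46 mL → 46 mL × 1.80117 mg/mL = 82.8538 mg
Stage 2: 36 mL/hr × 2.1 hr = 75.6 mL → 75.6 mL × 1.80117 mg/mL = 136.1684 mg
Stage 3: 6.6 mL/hr × 4.2 hr = 27.72 mL → 27.72 mL × 1.80117 mg/mL = 49.92842 mg
Total = 82.8538 + 136.1684 + 49.92842 = 268.9506 mg

269 mg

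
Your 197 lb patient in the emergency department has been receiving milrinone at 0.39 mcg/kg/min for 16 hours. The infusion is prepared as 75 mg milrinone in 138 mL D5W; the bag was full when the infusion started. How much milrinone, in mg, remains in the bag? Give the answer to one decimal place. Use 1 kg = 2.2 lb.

Weight = 197 lb ÷ 2.2 lb/kg = 89.54545 kg
Dose = 0.39 mcg/kg/min × 89.54545 kg = 34.92273 mcg/min
34.92273 mcg/min × 60 min/hr = 2095.364 mcg/hr
Concentration = 75 mg ÷ 138 mL = 0.5434783 mg/mL = 543.4783 mcg/mL
Rate = 2095.364 mcg/hr ÷ 543.4783 mcg/mL = 3.855469 mL/hr
Volume infused = 3.855469 mL/hr × 16 hr = 61.68751 mL
Volume remaining = 138 − 61.68751 = 76.31249 mL
Drug remaining = 76.31249 mL × 543.4783 mcg/mL = 41474.18 mcg = 41.47418 mg

41.5 mg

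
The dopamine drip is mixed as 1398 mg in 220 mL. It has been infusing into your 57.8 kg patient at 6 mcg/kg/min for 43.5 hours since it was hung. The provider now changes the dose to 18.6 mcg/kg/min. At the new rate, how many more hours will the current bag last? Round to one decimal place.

7.6 hours

Initial rate:
Dose = 6 mcg/kg/min × 57.8 kg = 346.8 mcg/min
346.8 mcg/min × 60 min/hr = 20808 mcg/hr
Concentration = 1398 mg ÷ 220 mL = 6.354545 mg/mL = 6354.545 mcg/mL
Rate = 20808 mcg/hr ÷ 6354.545 mcg/mL = 3.274506 mL/hr
Volume infused so far = 3.274506 mL/hr × 43.5 hr = 142.441 mL
Volume remaining = 220 − 142.441 = 77.55897 mL
New rate:
Dose = 18.6 mcg/kg/min × 57.8 kg = 1075.08 mcg/min
1075.08 mcg/min × 60 min/hr = 64504.8 mcg/hr
Rate = 64504.8 mcg/hr ÷ 6354.545 mcg/mL = 10.15097 mL/hr
Time remaining = 77.55897 mL ÷ 10.15097 mL/hr = 7.640548 hr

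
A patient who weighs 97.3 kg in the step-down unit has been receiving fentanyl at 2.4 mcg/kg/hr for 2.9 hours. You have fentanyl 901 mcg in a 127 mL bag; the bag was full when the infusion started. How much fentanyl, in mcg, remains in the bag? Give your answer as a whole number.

Dose = 2.4 mcg/kg/hr × 97.3 kg = 233.52 mcg/hr
Concentration = 901 mcg ÷ 127 mL = 7.094488 mcg/mL
Rate = 233.52 mcg/hr ÷ 7.094488 mcg/mL = 32.91569 mL/hr
Volume infused = 32.91569 mL/hr × 2.9 hr = 95.45551 mL
Volume remaining = 127 − 95.45551 = 31.54449 mL
Drug remaining = 31.54449 mL × 7.094488 mcg/mL = 223.792 mcg

224 mcg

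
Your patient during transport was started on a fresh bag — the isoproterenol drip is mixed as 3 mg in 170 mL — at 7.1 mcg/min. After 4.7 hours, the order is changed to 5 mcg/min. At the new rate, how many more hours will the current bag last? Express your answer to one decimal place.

3.3 hours

Initial rate:
7.1 mcg/min × 60 min/hr = 426 mcg/hr
Concentration = 3 mg ÷ 170 mL = 0.01764706 mg/mL = 17.64706 mcg/mL
Rate = 426 mcg/hr ÷ 17.64706 mcg/mL = 24.14 mL/hr
Volume infused so far = 24.14 mL/hr × 4.7 hr = 113.458 mL
Volume remaining = 170 − 113.458 = 56.542 mL
New rate:
5 mcg/min × 60 min/hr = 300 mcg/hr
Rate = 300 mcg/hr ÷ 17.64706 mcg/mL = 17 mL/hr
Time remaining = 56.542 mL ÷ 17 mL/hr = 3.326 hr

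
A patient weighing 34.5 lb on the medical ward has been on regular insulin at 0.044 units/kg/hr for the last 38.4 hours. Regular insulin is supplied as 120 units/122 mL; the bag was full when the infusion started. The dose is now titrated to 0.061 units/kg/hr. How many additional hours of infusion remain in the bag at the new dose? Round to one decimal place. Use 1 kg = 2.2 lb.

Initial rate:
Weight = 34.5 lb ÷ 2.2 lb/kg = 15.68182 kg
Dose = 0.044 units/kg/hr × 15.68182 kg = 0.69 units/hr
Concentration = 120 units ÷ 122 mL = 0.9836066 units/mL
Rate = 0.69 units/hr ÷ 0.9836066 units/mL = 0.7015 mL/hr
Volume infused so far = 0.7015 mL/hr × 38.4 hr = 26.9376 mL
Volume remaining = 122 − 26.9376 = 95.0624 mL
New rate:
Dose = 0.061 units/kg/hr × 15.68182 kg = 0.9565909 units/hr
Rate = 0.9565909 units/hr ÷ 0.9836066 units/mL = 0.9725341 mL/hr
Time remaining = 95.0624 mL ÷ 0.9725341 mL/hr = 97.74711 hr

97.7 hours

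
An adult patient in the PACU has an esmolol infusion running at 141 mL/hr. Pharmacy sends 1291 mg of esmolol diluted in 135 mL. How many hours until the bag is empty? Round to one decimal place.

1.0 hours

Duration = 135 mL ÷ 141 mL/hr = 0.9574468 hr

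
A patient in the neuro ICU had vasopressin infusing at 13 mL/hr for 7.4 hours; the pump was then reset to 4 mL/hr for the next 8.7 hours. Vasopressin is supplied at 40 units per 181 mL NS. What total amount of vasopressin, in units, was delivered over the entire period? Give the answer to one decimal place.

Concentration = 40 units ÷ 181 mL = 0.2209945 units/mL
Stage 1: 13 mL/hr × 7.4 hr = 96.2 mL → 96.2 mL × 0.2209945 units/mL = 21.25967 units
Stage 2: 4 mL/hr × 8.7 hr = 34.8 mL → 34.8 mL × 0.2209945 units/mL = 7.690608 units
Total = 21.25967 + 7.690608 = 28.95028 units

29.0 units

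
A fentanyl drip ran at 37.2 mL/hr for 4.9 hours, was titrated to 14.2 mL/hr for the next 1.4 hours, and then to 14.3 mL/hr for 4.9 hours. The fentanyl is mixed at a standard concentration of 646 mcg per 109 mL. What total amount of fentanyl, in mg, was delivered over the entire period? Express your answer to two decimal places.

Concentration = 646 mcg ÷ 109 mL = 5.926606 mcg/mL
Stage 1: 37.2 mL/hr × 4.9 hr = 182.28 mL → 182.28 mL × 5.926606 mcg/mL = 1080.302 mcg
Stage 2: 14.2 mL/hr × 1.4 hr = 19.88 mL → 19.88 mL × 5.926606 mcg/mL = 117.8209 mcg
Stage 3: 14.3 mL/hr × 4.9 hr = 70.07 mL → 70.07 mL × 5.926606 mcg/mL = 415.2772 mcg
Total = 1080.302 + 117.8209 + 415.2772 = 1613.4 mcg = 1.6134 mg

1.61 mg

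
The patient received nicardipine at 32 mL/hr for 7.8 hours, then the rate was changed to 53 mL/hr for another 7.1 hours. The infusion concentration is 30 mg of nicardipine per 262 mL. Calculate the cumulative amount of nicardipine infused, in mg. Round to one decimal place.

Concentration = 30 mg ÷ 262 mL = 0.1145038 mg/mL
Stage 1: 32 mL/hr × 7.8 hr = 249.6 mL → 249.6 mL × 0.1145038 mg/mL = 28.58015 mg
Stage 2: 53 mL/hr × 7.1 hr = 376.3 mL → 376.3 mL × 0.1145038 mg/mL = 43.08779 mg
Total = 28.58015 + 43.08779 = 71.66794 mg

71.7 mg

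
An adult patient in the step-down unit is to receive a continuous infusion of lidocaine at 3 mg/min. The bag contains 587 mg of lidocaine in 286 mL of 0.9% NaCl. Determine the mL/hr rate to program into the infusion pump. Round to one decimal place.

87.7 mL/hr

3 mg/min × 60 min/hr = 180 mg/hr
Concentration = 587 mg ÷ 286 mL = 2.052448 mg/mL
Rate = 180 mg/hr ÷ 2.052448 mg/mL = 87.70017 mL/hr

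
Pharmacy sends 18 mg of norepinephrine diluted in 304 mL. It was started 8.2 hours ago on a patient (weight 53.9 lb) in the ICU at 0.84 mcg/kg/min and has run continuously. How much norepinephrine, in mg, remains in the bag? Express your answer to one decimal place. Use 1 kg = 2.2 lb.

Weight = 53.9 lb ÷ 2.2 lb/kg = 24.5 kg
Dose = 0.84 mcg/kg/min × 24.5 kg = 20.58 mcg/min
20.58 mcg/min × 60 min/hr = 1234.8 mcg/hr
Concentration = 18 mg ÷ 304 mL = 0.05921053 mg/mL = 59.21053 mcg/mL
Rate = 1234.8 mcg/hr ÷ 59.21053 mcg/mL = 20.8544 mL/hr
Volume infused = 20.8544 mL/hr × 8.2 hr = 171.0061 mL
Volume remaining = 304 − 171.0061 = 132.9939 mL
Drug remaining = 132.9939 mL × 59.21053 mcg/mL = 7874.64 mcg = 7.87464 mg

7.9 mg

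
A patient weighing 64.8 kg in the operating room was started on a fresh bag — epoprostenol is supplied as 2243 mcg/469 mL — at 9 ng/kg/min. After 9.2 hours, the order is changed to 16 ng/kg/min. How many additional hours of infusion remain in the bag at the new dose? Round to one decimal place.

30.9 hours

Initial rate:
Dose = 9 ng/kg/min × 64.8 kg = 583.2 ng/min
583.2 ng/min × 60 min/hr = 34992 ng/hr
Concentration = 2243 mcg ÷ 469 mL = 4.782516 mcg/mL = 4782.516 ng/mL
Rate = 34992 ng/hr ÷ 4782.516 ng/mL = 7.316651 mL/hr
Volume infused so far = 7.316651 mL/hr × 9.2 hr = 67.31319 mL
Volume remaining = 469 − 67.31319 = 401.6868 mL
New rate:
Dose = 16 ng/kg/min × 64.8 kg = 1036.8 ng/min
1036.8 ng/min × 60 min/hr = 62208 ng/hr
Rate = 62208 ng/hr ÷ 4782.516 ng/mL = 13.00738 mL/hr
Time remaining = 401.6868 mL ÷ 13.00738 mL/hr = 30.88146 hr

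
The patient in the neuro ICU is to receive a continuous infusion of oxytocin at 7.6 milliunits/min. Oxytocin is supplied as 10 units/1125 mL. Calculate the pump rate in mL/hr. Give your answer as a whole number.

7.6 milliunits/min × 60 min/hr = 456 milliunits/hr
Concentration = 10 units ÷ 1125 mL = 0.008888889 units/mL = 8.888889 milliunits/mL
Rate = 456 milliunits/hr ÷ 8.888889 milliunits/mL = 51.3 mL/hr

51 mL/hr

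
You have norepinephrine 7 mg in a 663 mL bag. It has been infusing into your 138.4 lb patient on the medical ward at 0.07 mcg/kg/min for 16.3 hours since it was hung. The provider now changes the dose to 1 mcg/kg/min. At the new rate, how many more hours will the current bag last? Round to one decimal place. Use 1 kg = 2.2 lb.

0.7 hours

Initial rate:
Weight = 138.4 lb ÷ 2.2 lb/kg = 62.90909 kg
Dose = 0.07 mcg/kg/min × 62.90909 kg = 4.403636 mcg/min
4.403636 mcg/min × 60 min/hr = 264.2182 mcg/hr
Concentration = 7 mg ÷ 663 mL = 0.01055807 mg/mL = 10.55807 mcg/mL
Rate = 264.2182 mcg/hr ÷ 10.55807 mcg/mL = 25.02524 mL/hr
Volume infused so far = 25.02524 mL/hr × 16.3 hr = 407.9114 mL
Volume remaining = 663 − 407.9114 = 255.0886 mL
New rate:
Dose = 1 mcg/kg/min × 62.90909 kg = 62.90909 mcg/min
62.90909 mcg/min × 60 min/hr = 3774.545 mcg/hr
Rate = 3774.545 mcg/hr ÷ 10.55807 mcg/mL = 357.5034 mL/hr
Time remaining = 255.0886 mL ÷ 357.5034 mL/hr = 0.7135279 hr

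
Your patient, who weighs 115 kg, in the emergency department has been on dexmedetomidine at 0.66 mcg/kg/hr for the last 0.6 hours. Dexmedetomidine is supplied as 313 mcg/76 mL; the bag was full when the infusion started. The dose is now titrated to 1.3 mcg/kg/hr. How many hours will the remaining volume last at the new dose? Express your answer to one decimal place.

1.8 hours

Initial rate:
Dose = 0.66 mcg/kg/hr × 115 kg = 75.9 mcg/hr
Concentration = 313 mcg ÷ 76 mL = 4.118421 mcg/mL
Rate = 75.9 mcg/hr ÷ 4.118421 mcg/mL = 18.42939 mL/hr
Volume infused so far = 18.42939 mL/hr × 0.6 hr = 11.05764 mL
Volume remaining = 76 − 11.05764 = 64.94236 mL
New rate:
Dose = 1.3 mcg/kg/hr × 115 kg = 149.5 mcg/hr
Rate = 149.5 mcg/hr ÷ 4.118421 mcg/mL = 36.30032 mL/hr
Time remaining = 64.94236 mL ÷ 36.30032 mL/hr = 1.78903 hr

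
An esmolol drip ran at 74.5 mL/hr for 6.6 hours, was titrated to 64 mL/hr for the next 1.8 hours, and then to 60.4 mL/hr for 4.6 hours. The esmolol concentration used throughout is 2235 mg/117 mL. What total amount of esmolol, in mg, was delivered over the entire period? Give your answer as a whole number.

16901 mg

Concentration = 2235 mg ÷ 117 mL = 19.10256 mg/mL
Stage 1: 74.5 mL/hr × 6.6 hr = 491.7 mL → 491.7 mL × 19.10256 mg/mL = 9392.731 mg
Stage 2: 64 mL/hr × 1.8 hr = 115.2 mL → 115.2 mL × 19.10256 mg/mL = 2200.615 mg
Stage 3: 60.4 mL/hr × 4.6 hr = 277.84 mL → 277.84 mL × 19.10256 mg/mL = 5307.456 mg
Total = 9392.731 + 2200.615 + 5307.456 = 16900.8 mg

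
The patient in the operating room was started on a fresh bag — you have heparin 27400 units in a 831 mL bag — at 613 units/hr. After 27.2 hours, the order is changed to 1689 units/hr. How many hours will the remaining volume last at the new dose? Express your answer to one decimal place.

Initial rate:
Concentration = 27400 units ÷ 831 mL = 32.97232 units/mL
Rate = 613 units/hr ÷ 32.97232 units/mL = 18.59135 mL/hr
Volume infused so far = 18.59135 mL/hr × 27.2 hr = 505.6847 mL
Volume remaining = 831 − 505.6847 = 325.3153 mL
New rate:
Rate = 1689 units/hr ÷ 32.97232 units/mL = 51.22478 mL/hr
Time remaining = 325.3153 mL ÷ 51.22478 mL/hr = 6.35074 hr

6.4 hours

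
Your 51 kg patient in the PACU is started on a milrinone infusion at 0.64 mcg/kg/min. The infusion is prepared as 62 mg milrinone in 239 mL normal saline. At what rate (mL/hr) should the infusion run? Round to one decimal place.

7.5 mL/hr

Dose = 0.64 mcg/kg/min × 51 kg = 32.64 mcg/min
32.64 mcg/min × 60 min/hr = 1958.4 mcg/hr
Concentration = 62 mg ÷ 239 mL = 0.2594142 mg/mL = 259.4142 mcg/mL
Rate = 1958.4 mcg/hr ÷ 259.4142 mcg/mL = 7.549316 mL/hr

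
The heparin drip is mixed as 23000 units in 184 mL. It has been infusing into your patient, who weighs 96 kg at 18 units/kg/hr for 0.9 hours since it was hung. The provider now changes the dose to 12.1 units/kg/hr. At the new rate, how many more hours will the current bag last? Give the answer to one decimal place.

Initial rate:
Dose = 18 units/kg/hr × 96 kg = 1728 units/hr
Concentration = 23000 units ÷ 184 mL = 125 units/mL
Rate = 1728 units/hr ÷ 125 units/mL = 13.824 mL/hr
Volume infused so far = 13.824 mL/hr × 0.9 hr = 12.4416 mL
Volume remaining = 184 − 12.4416 = 171.5584 mL
New rate:
Dose = 12.1 units/kg/hr × 96 kg = 1161.6 units/hr
Rate = 1161.6 units/hr ÷ 125 units/mL = 9.2928 mL/hr
Time remaining = 171.5584 mL ÷ 9.2928 mL/hr = 18.46143 hr

18.5 hours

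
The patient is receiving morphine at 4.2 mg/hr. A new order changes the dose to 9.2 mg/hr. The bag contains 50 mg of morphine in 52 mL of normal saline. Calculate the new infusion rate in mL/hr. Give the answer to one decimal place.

Concentration = 50 mg ÷ 52 mL = 0.9615385 mg/mL
Rate = 9.2 mg/hr ÷ 0.9615385 mg/mL = 9.568 mL/hr

9.6 mL/hr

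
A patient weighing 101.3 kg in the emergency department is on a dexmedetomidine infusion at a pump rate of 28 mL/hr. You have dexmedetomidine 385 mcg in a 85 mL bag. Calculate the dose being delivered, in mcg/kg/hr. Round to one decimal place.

Concentration = 385 mcg ÷ 85 mL = 4.529412 mcg/mL
Drug rate = 28 mL/hr × 4.529412 mcg/mL = 126.8235 mcg/hr
126.8235 mcg/hr ÷ 101.3 kg = 1.25196 mcg/kg/hr

1.3 mcg/kg/hr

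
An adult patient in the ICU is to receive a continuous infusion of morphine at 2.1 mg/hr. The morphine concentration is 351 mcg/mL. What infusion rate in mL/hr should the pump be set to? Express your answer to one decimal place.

Concentration = 351 mcg/mL = 0.351 mg/mL
Rate = 2.1 mg/hr ÷ 0.351 mg/mL = 5.982906 mL/hr

6.0 mL/hr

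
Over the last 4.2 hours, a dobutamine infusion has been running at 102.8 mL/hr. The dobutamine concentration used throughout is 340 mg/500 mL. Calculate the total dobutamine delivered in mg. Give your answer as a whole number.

Concentration = 340 mg ÷ 500 mL = 0.68 mg/mL = 680 mcg/mL
Drug rate = 102.8 mL/hr × 680 mcg/mL = 69904 mcg/hr
Total = 69904 mcg/hr × 4.2 hr = 293596.8 mcg = 293.5968 mg

294 mg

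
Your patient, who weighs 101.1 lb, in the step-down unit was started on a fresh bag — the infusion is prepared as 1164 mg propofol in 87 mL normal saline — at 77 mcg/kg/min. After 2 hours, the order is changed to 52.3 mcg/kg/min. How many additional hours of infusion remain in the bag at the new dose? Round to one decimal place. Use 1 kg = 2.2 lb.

5.1 hours

Initial rate:
Weight = 101.1 lb ÷ 2.2 lb/kg = 45.95455 kg
Dose = 77 mcg/kg/min × 45.95455 kg = 3538.5 mcg/min
3538.5 mcg/min × 60 min/hr = 212310 mcg/hr
Concentration = 1164 mg ÷ 87 mL = 13.37931 mg/mL = 13379.31 mcg/mL
Rate = 212310 mcg/hr ÷ 13379.31 mcg/mL = 15.86853 mL/hr
Volume infused so far = 15.86853 mL/hr × 2 hr = 31.73706 mL
Volume remaining = 87 − 31.73706 = 55.26294 mL
New rate:
Dose = 52.3 mcg/kg/min × 45.95455 kg = 2403.423 mcg/min
2403.423 mcg/min × 60 min/hr = 144205.4 mcg/hr
Rate = 144205.4 mcg/hr ÷ 13379.31 mcg/mL = 10.77824 mL/hr
Time remaining = 55.26294 mL ÷ 10.77824 mL/hr = 5.127271 hr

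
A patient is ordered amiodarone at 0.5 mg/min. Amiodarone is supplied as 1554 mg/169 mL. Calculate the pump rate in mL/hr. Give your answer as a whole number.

3 mL/hr

0.5 mg/min × 60 min/hr = 30 mg/hr
Concentration = 1554 mg ÷ 169 mL = 9.195266 mg/mL
Rate = 30 mg/hr ÷ 9.195266 mg/mL = 3.262548 mL/hr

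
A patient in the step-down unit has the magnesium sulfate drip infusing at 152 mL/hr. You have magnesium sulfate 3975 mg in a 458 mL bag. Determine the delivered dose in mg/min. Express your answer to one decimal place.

Concentration = 3975 mg ÷ 458 mL = 8.679039 mg/mL
Drug rate = 152 mL/hr × 8.679039 mg/mL = 1319.214 mg/hr
1319.214 mg/hr ÷ 60 min/hr = 21.9869 mg/min

22.0 mg/min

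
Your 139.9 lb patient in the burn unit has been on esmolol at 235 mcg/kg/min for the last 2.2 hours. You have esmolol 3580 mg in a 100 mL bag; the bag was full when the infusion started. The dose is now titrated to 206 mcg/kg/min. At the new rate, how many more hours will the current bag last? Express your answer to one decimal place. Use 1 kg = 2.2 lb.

Initial rate:
Weight = 139.9 lb ÷ 2.2 lb/kg = 63.59091 kg
Dose = 235 mcg/kg/min × 63.59091 kg = 14943.86 mcg/min
14943.86 mcg/min × 60 min/hr = 896631.8 mcg/hr
Concentration = 3580 mg ÷ 100 mL = 35.8 mg/mL = 35800 mcg/mL
Rate = 896631.8 mcg/hr ÷ 35800 mcg/mL = 25.04558 mL/hr
Volume infused so far = 25.04558 mL/hr × 2.2 hr = 55.10028 mL
Volume remaining = 100 − 55.10028 = 44.89972 mL
New rate:
Dose = 206 mcg/kg/min × 63.59091 kg = 13099.73 mcg/min
13099.73 mcg/min × 60 min/hr = 785983.6 mcg/hr
Rate = 785983.6 mcg/hr ÷ 35800 mcg/mL = 21.95485 mL/hr
Time remaining = 44.89972 mL ÷ 21.95485 mL/hr = 2.045093 hr

2.0 hours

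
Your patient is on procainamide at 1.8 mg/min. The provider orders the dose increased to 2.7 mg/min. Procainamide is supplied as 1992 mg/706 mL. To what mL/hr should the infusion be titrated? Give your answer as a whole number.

2.7 mg/min × 60 min/hr = 162 mg/hr
Concentration = 1992 mg ÷ 706 mL = 2.82153 mg/mL
Rate = 162 mg/hr ÷ 2.82153 mg/mL = 57.41566 mL/hr

57 mL/hr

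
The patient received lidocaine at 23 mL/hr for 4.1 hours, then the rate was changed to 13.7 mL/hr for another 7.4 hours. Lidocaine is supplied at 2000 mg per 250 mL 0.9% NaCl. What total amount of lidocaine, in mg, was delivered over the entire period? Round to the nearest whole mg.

Concentration = 2000 mg ÷ 250 mL = 8 mg/mL
Stage 1: 23 mL/hr × 4.1 hr = 94.3 mL → 94.3 mL × 8 mg/mL = 754.4 mg
Stage 2: 13.7 mL/hr × 7.4 hr = 101.38 mL → 101.38 mL × 8 mg/mL = 811.04 mg
Total = 754.4 + 811.04 = 1565.44 mg

1565 mg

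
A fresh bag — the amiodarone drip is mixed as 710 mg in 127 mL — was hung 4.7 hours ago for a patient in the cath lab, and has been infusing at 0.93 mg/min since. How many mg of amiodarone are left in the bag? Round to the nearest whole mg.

0.93 mg/min × 60 min/hr = 55.8 mg/hr
Concentration = 710 mg ÷ 127 mL = 5.590551 mg/mL
Rate = 55.8 mg/hr ÷ 5.590551 mg/mL = 9.981127 mL/hr
Volume infused = 9.981127 mL/hr × 4.7 hr = 46.9113 mL
Volume remaining = 127 − 46.9113 = 80.0887 mL
Drug remaining = 80.0887 mL × 5.590551 mg/mL = 447.74 mg

448 mg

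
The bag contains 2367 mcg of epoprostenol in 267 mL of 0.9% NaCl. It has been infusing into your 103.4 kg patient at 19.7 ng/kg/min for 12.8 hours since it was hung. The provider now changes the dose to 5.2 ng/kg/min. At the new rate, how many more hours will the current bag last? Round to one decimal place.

Initial rate:
Dose = 19.7 ng/kg/min × 103.4 kg = 2036.98 ng/min
2036.98 ng/min × 60 min/hr = 122218.8 ng/hr
Concentration = 2367 mcg ÷ 267 mL = 8.865169 mcg/mL = 8865.169 ng/mL
Rate = 122218.8 ng/hr ÷ 8865.169 ng/mL = 13.7864 mL/hr
Volume infused so far = 13.7864 mL/hr × 12.8 hr = 176.466 mL
Volume remaining = 267 − 176.466 = 90.53402 mL
New rate:
Dose = 5.2 ng/kg/min × 103.4 kg = 537.68 ng/min
537.68 ng/min × 60 min/hr = 32260.8 ng/hr
Rate = 32260.8 ng/hr ÷ 8865.169 ng/mL = 3.639051 mL/hr
Time remaining = 90.53402 mL ÷ 3.639051 mL/hr = 24.87847 hr

24.9 hours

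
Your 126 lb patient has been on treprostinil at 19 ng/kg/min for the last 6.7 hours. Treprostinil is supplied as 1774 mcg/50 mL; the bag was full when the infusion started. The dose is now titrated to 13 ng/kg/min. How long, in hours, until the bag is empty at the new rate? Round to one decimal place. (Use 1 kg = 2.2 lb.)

Initial rate:
Weight = 126 lb ÷ 2.2 lb/kg = 57.27273 kg
Dose = 19 ng/kg/min × 57.27273 kg = 1088.182 ng/min
1088.182 ng/min × 60 min/hr = 65290.91 ng/hr
Concentration = 1774 mcg ÷ 50 mL = 35.48 mcg/mL = 35480 ng/mL
Rate = 65290.91 ng/hr ÷ 35480 ng/mL = 1.840217 mL/hr
Volume infused so far = 1.840217 mL/hr × 6.7 hr = 12.32946 mL
Volume remaining = 50 − 12.32946 = 37.67054 mL
New rate:
Dose = 13 ng/kg/min × 57.27273 kg = 744.5455 ng/min
744.5455 ng/min × 60 min/hr = 44672.73 ng/hr
Rate = 44672.73 ng/hr ÷ 35480 ng/mL = 1.259096 mL/hr
Time remaining = 37.67054 mL ÷ 1.259096 mL/hr = 29.91872 hr

29.9 hours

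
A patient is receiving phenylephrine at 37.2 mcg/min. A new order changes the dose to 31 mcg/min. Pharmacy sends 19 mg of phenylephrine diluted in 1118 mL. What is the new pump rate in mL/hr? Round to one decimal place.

109.4 mL/hr

31 mcg/min × 60 min/hr = 1860 mcg/hr
Concentration = 19 mg ÷ 1118 mL = 0.01699463 mg/mL = 16.99463 mcg/mL
Rate = 1860 mcg/hr ÷ 16.99463 mcg/mL = 109.4463 mL/hr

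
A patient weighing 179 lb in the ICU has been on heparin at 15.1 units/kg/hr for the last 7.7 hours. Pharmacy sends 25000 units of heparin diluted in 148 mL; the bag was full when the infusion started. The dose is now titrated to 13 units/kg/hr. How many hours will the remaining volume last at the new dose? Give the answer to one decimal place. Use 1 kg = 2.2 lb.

Initial rate:
Weight = 179 lb ÷ 2.2 lb/kg = 81.36364 kg
Dose = 15.1 units/kg/hr × 81.36364 kg = 1228.591 units/hr
Concentration = 25000 units ÷ 148 mL = 168.9189 units/mL
Rate = 1228.591 units/hr ÷ 168.9189 units/mL = 7.273258 mL/hr
Volume infused so far = 7.273258 mL/hr × 7.7 hr = 56.00409 mL
Volume remaining = 148 − 56.00409 = 91.99591 mL
New rate:
Dose = 13 units/kg/hr × 81.36364 kg = 1057.727 units/hr
Rate = 1057.727 units/hr ÷ 168.9189 units/mL = 6.261745 mL/hr
Time remaining = 91.99591 mL ÷ 6.261745 mL/hr = 14.69174 hr

14.7 hours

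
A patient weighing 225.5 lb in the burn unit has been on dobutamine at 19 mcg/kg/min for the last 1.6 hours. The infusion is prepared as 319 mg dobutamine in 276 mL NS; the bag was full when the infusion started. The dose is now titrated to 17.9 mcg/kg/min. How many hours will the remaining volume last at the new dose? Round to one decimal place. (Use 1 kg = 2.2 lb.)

Initial rate:
Weight = 225.5 lb ÷ 2.2 lb/kg = 102.5 kg
Dose = 19 mcg/kg/min × 102.5 kg = 1947.5 mcg/min
1947.5 mcg/min × 60 min/hr = 116850 mcg/hr
Concentration = 319 mg ÷ 276 mL = 1.155797 mg/mL = 1155.797 mcg/mL
Rate = 116850 mcg/hr ÷ 1155.797 mcg/mL = 101.0991 mL/hr
Volume infused so far = 101.0991 mL/hr × 1.6 hr = 161.7585 mL
Volume remaining = 276 − 161.7585 = 114.2415 mL
New rate:
Dose = 17.9 mcg/kg/min × 102.5 kg = 1834.75 mcg/min
1834.75 mcg/min × 60 min/hr = 110085 mcg/hr
Rate = 110085 mcg/hr ÷ 1155.797 mcg/mL = 95.24596 mL/hr
Time remaining = 114.2415 mL ÷ 95.24596 mL/hr = 1.199437 hr

1.2 hours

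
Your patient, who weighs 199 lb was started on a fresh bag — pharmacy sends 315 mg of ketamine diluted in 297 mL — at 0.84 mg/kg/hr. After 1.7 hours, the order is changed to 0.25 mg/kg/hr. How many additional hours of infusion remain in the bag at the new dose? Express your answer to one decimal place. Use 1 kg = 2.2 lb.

Initial rate:
Weight = 199 lb ÷ 2.2 lb/kg = 90.45455 kg
Dose = 0.84 mg/kg/hr × 90.45455 kg = 75.98182 mg/hr
Concentration = 315 mg ÷ 297 mL = 1.060606 mg/mL
Rate = 75.98182 mg/hr ÷ 1.060606 mg/mL = 71.64 mL/hr
Volume infused so far = 71.64 mL/hr × 1.7 hr = 121.788 mL
Volume remaining = 297 − 121.788 = 175.212 mL
New rate:
Dose = 0.25 mg/kg/hr × 90.45455 kg = 22.61364 mg/hr
Rate = 22.61364 mg/hr ÷ 1.060606 mg/mL = 21.32143 mL/hr
Time remaining = 175.212 mL ÷ 21.32143 mL/hr = 8.217648 hr

8.2 hours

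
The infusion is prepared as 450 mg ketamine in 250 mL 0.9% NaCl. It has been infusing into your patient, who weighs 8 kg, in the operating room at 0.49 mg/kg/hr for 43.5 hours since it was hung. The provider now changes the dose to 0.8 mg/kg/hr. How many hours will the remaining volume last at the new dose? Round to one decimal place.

43.7 hours

Initial rate:
Dose = 0.49 mg/kg/hr × 8 kg = 3.92 mg/hr
Concentration = 450 mg ÷ 250 mL = 1.8 mg/mL
Rate = 3.92 mg/hr ÷ 1.8 mg/mL = 2.177778 mL/hr
Volume infused so far = 2.177778 mL/hr × 43.5 hr = 94.73333 mL
Volume remaining = 250 − 94.73333 = 155.2667 mL
New rate:
Dose = 0.8 mg/kg/hr × 8 kg = 6.4 mg/hr
Rate = 6.4 mg/hr ÷ 1.8 mg/mL = 3.555556 mL/hr
Time remaining = 155.2667 mL ÷ 3.555556 mL/hr = 43.66875 hr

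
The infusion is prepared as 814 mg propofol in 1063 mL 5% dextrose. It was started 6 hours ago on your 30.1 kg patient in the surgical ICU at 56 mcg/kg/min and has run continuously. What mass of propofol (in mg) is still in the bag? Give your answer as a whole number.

207 mg

Dose = 56 mcg/kg/min × 30.1 kg = 1685.6 mcg/min
1685.6 mcg/min × 60 min/hr = 101136 mcg/hr
Concentration = 814 mg ÷ 1063 mL = 0.7657573 mg/mL = 765.7573 mcg/mL
Rate = 101136 mcg/hr ÷ 765.7573 mcg/mL = 132.0732 mL/hr
Volume infused = 132.0732 mL/hr × 6 hr = 792.4391 mL
Volume remaining = 1063 − 792.4391 = 270.5609 mL
Drug remaining = 270.5609 mL × 765.7573 mcg/mL = 207184 mcg = 207.184 mg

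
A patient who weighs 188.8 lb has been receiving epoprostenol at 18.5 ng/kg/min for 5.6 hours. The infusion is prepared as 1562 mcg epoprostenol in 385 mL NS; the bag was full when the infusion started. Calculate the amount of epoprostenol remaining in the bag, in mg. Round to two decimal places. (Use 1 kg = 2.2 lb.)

Weight = 188.8 lb ÷ 2.2 lb/kg = 85.81818 kg
Dose = 18.5 ng/kg/min × 85.81818 kg = 1587.636 ng/min
1587.636 ng/min × 60 min/hr = 95258.18 ng/hr
Concentration = 1562 mcg ÷ 385 mL = 4.057143 mcg/mL = 4057.143 ng/mL
Rate = 95258.18 ng/hr ÷ 4057.143 ng/mL = 23.47913 mL/hr
Volume infused = 23.47913 mL/hr × 5.6 hr = 131.4831 mL
Volume remaining = 385 − 131.4831 = 253.5169 mL
Drug remaining = 253.5169 mL × 4057.143 ng/mL = 1028554 ng = 1.028554 mg

1.03 mg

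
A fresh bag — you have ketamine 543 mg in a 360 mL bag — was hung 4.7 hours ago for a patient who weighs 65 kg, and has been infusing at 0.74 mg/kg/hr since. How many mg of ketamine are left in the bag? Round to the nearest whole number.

Dose = 0.74 mg/kg/hr × 65 kg = 48.1 mg/hr
Concentration = 543 mg ÷ 360 mL = 1.508333 mg/mL
Rate = 48.1 mg/hr ÷ 1.508333 mg/mL = 31.8895 mL/hr
Volume infused = 31.8895 mL/hr × 4.7 hr = 149.8807 mL
Volume remaining = 360 − 149.8807 = 210.1193 mL
Drug remaining = 210.1193 mL × 1.508333 mg/mL = 316.93 mg

317 mg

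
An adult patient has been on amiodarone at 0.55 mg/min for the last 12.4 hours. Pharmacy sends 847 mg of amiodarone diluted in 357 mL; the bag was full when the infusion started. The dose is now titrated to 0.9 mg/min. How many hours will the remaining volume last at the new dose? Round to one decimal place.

8.1 hours

Initial rate:
0.55 mg/min × 60 min/hr = 33 mg/hr
Concentration = 847 mg ÷ 357 mL = 2.372549 mg/mL
Rate = 33 mg/hr ÷ 2.372549 mg/mL = 13.90909 mL/hr
Volume infused so far = 13.90909 mL/hr × 12.4 hr = 172.4727 mL
Volume remaining = 357 − 172.4727 = 184.5273 mL
New rate:
0.9 mg/min × 60 min/hr = 54 mg/hr
Rate = 54 mg/hr ÷ 2.372549 mg/mL = 22.76033 mL/hr
Time remaining = 184.5273 mL ÷ 22.76033 mL/hr = 8.107407 hr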